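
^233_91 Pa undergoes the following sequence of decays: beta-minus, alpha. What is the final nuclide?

Th-229

Start: (A, Z) = (233, 91).
After β⁻: (233, 92).
After α: (229, 90).
Z = 90 is thorium.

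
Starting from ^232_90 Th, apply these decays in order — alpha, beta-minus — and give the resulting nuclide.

Ac-228

Start: (A, Z) = (232, 90).
After α: (228, 88).
After β⁻: (228, 89).
Z = 89 is actinium.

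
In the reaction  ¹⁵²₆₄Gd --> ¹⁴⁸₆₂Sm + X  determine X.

alpha particle

Conserve mass number: 152 = 148 + A, so A = 4.
Conserve atomic number: 64 = 62 + Z, so Z = 2.
A = 4 and Z = 2 is ⁴₂He — an alpha particle.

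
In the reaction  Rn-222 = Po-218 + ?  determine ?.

Conserve mass number: 222 = 218 + A, so A = 4.
Conserve atomic number: 86 = 84 + Z, so Z = 2.
A = 4 and Z = 2 is He-4 — an alpha particle.

alpha particle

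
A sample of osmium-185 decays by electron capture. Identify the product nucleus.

Re-185

Electron capture: mass number changes by +0, atomic number by -1.
A: 185 = 185; Z: 76 − 1 = 75.
Z = 75 is rhenium, so the daughter is rhenium-185.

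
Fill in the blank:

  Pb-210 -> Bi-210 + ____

Conserve mass number: 210 = 210 + A, so A = 0.
Conserve atomic number: 82 = 83 + Z, so Z = -1.
A = 0 and Z = -1 is e⁻ — a beta-minus particle.

beta-minus particle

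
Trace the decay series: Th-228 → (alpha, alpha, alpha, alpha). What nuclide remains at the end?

Start: (A, Z) = (228, 90).
After α: (224, 88).
After α: (220, 86).
After α: (216, 84).
After α: (212, 82).
Z = 82 is lead.

Pb-212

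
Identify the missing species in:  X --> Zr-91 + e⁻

Y-91

Conserve mass number: A = 91 + 0, so A = 91.
Conserve atomic number: Z = 40 − 1, so Z = 39.
Z = 39 is yttrium, so the species is Y-91.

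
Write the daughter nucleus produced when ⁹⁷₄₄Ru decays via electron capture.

Electron capture: mass number changes by +0, atomic number by -1.
A: 97 = 97; Z: 44 − 1 = 43.
Z = 43 is technetium, so the daughter is ⁹⁷₄₃Tc.

Tc-97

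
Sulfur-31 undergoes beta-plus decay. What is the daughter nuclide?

P-31

Beta-plus decay: mass number changes by +0, atomic number by -1.
A: 31 = 31; Z: 16 − 1 = 15.
Z = 15 is phosphorus, so the daughter is phosphorus-31.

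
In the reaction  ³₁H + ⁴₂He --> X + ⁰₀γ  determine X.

Conserve mass number: 3 + 4 = A + 0, so A = 7.
Conserve atomic number: 1 + 2 = Z + 0, so Z = 3.
Z = 3 is lithium, so the species is ⁷₃Li.

Li-7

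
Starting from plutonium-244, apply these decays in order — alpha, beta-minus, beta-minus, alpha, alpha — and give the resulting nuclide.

Start: (A, Z) = (244, 94).
After α: (240, 92).
After β⁻: (240, 93).
After β⁻: (240, 94).
After α: (236, 92).
After α: (232, 90).
Z = 90 is thorium.

Th-232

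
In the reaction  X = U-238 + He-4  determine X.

Pu-242

Conserve mass number: A = 238 + 4, so A = 242.
Conserve atomic number: Z = 92 + 2, so Z = 94.
Z = 94 is plutonium, so the species is Pu-242.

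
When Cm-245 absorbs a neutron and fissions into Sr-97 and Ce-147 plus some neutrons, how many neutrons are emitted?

2

Conserve mass number: 246 = 97 + 147 + k, so k = 246 − 244 = 2.
Check atomic number: 96 = 38 + 58 + 0 = 96. ✓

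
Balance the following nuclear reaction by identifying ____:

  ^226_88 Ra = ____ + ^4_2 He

Rn-222

Conserve mass number: 226 = A + 4, so A = 222.
Conserve atomic number: 88 = Z + 2, so Z = 86.
Z = 86 is radon, so the species is ^222_86 Rn.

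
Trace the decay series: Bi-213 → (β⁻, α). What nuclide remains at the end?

Start: (A, Z) = (213, 83).
After β⁻: (213, 84).
After α: (209, 82).
Z = 82 is lead.

Pb-209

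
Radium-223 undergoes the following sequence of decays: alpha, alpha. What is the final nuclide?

Po-215

Start: (A, Z) = (223, 88).
After α: (219, 86).
After α: (215, 84).
Z = 84 is polonium.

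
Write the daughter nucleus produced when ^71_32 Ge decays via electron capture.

Electron capture: mass number changes by +0, atomic number by -1.
A: 71 = 71; Z: 32 − 1 = 31.
Z = 31 is gallium, so the daughter is ^71_31 Ga.

Ga-71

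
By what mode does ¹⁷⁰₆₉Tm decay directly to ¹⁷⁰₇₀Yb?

ΔA = 170 − 170 = 0; ΔZ = 70 − 69 = +1.
A is unchanged and Z rises by 1 — a neutron has become a proton (β⁻ decay).

beta-minus decay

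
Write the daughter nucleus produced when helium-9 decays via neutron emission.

Neutron emission: mass number changes by -1, atomic number by +0.
A: 9 − 1 = 8; Z: 2 = 2.
Z = 2 is helium, so the daughter is helium-8.

He-8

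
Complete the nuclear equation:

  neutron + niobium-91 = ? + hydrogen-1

Conserve mass number: 1 + 91 = A + 1, so A = 91.
Conserve atomic number: 0 + 41 = Z + 1, so Z = 40.
Z = 40 is zirconium, so the species is zirconium-91.

Zr-91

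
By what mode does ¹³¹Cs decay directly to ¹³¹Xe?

beta-plus decay or electron capture

ΔA = 131 − 131 = 0; ΔZ = 54 − 55 = -1.
A is unchanged and Z drops by 1 — a proton has become a neutron (β⁺ emission or electron capture).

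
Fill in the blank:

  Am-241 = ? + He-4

Conserve mass number: 241 = A + 4, so A = 237.
Conserve atomic number: 95 = Z + 2, so Z = 93.
Z = 93 is neptunium, so the species is Np-237.

Np-237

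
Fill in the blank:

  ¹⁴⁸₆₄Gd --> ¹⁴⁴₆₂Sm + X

alpha particle

Conserve mass number: 148 = 144 + A, so A = 4.
Conserve atomic number: 64 = 62 + Z, so Z = 2.
A = 4 and Z = 2 is ⁴₂He — an alpha particle.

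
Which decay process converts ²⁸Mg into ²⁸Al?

ΔA = 28 − 28 = 0; ΔZ = 13 − 12 = +1.
A is unchanged and Z rises by 1 — a neutron has become a proton (β⁻ decay).

beta-minus decay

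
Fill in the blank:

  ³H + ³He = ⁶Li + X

Conserve mass number: 3 + 3 = 6 + A, so A = 0.
Conserve atomic number: 1 + 2 = 3 + Z, so Z = 0.
A = 0 and Z = 0 is γ — a gamma ray.

gamma ray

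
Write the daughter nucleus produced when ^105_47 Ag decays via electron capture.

Electron capture: mass number changes by +0, atomic number by -1.
A: 105 = 105; Z: 47 − 1 = 46.
Z = 46 is palladium, so the daughter is ^105_46 Pd.

Pd-105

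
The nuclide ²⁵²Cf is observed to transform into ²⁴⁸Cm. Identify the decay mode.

ΔA = 248 − 252 = -4; ΔZ = 96 − 98 = -2.
A drops by 4 and Z drops by 2 — the signature of alpha emission.

alpha decay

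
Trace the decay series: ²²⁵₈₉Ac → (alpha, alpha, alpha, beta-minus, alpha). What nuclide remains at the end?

Pb-209

Start: (A, Z) = (225, 89).
After α: (221, 87).
After α: (217, 85).
After α: (213, 83).
After β⁻: (213, 84).
After α: (209, 82).
Z = 82 is lead.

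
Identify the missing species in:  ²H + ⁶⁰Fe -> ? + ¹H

Fe-61

Conserve mass number: 2 + 60 = A + 1, so A = 61.
Conserve atomic number: 1 + 26 = Z + 1, so Z = 26.
Z = 26 is iron, so the species is ⁶¹Fe.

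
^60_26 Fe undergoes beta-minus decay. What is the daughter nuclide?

Co-60

Beta-minus decay: mass number changes by +0, atomic number by +1.
A: 60 = 60; Z: 26 + 1 = 27.
Z = 27 is cobalt, so the daughter is ^60_27 Co.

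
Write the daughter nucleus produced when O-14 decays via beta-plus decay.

Beta-plus decay: mass number changes by +0, atomic number by -1.
A: 14 = 14; Z: 8 − 1 = 7.
Z = 7 is nitrogen, so the daughter is N-14.

N-14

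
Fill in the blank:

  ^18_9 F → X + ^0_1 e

O-18

Conserve mass number: 18 = A + 0, so A = 18.
Conserve atomic number: 9 = Z + 1, so Z = 8.
Z = 8 is oxygen, so the species is ^18_8 O.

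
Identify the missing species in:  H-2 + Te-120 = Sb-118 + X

alpha particle

Conserve mass number: 2 + 120 = 118 + A, so A = 4.
Conserve atomic number: 1 + 52 = 51 + Z, so Z = 2.
A = 4 and Z = 2 is He-4 — an alpha particle.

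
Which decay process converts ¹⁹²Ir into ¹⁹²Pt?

beta-minus decay

ΔA = 192 − 192 = 0; ΔZ = 78 − 77 = +1.
A is unchanged and Z rises by 1 — a neutron has become a proton (β⁻ decay).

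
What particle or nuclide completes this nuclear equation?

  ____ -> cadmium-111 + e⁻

Ag-111

Conserve mass number: A = 111 + 0, so A = 111.
Conserve atomic number: Z = 48 − 1, so Z = 47.
Z = 47 is silver, so the species is silver-111.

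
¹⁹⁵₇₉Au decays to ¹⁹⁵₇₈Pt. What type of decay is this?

ΔA = 195 − 195 = 0; ΔZ = 78 − 79 = -1.
A is unchanged and Z drops by 1 — a proton has become a neutron (β⁺ emission or electron capture).

beta-plus decay or electron capture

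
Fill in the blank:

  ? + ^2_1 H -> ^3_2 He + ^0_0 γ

Conserve mass number: A + 2 = 3 + 0, so A = 1.
Conserve atomic number: Z + 1 = 2 + 0, so Z = 1.
A = 1 and Z = 1 is ^1_1 H — a proton.

proton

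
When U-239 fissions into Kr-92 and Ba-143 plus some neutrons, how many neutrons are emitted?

4

Conserve mass number: 239 = 92 + 143 + k, so k = 239 − 235 = 4.
Check atomic number: 92 = 36 + 56 + 0 = 92. ✓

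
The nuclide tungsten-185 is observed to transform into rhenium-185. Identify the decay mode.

beta-minus decay

ΔA = 185 − 185 = 0; ΔZ = 75 − 74 = +1.
A is unchanged and Z rises by 1 — a neutron has become a proton (β⁻ decay).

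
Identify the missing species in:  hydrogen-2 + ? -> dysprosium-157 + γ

Tb-155

Conserve mass number: 2 + A = 157 + 0, so A = 155.
Conserve atomic number: 1 + Z = 66 + 0, so Z = 65.
Z = 65 is terbium, so the species is terbium-155.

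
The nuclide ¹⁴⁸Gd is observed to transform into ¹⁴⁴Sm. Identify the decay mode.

ΔA = 144 − 148 = -4; ΔZ = 62 − 64 = -2.
A drops by 4 and Z drops by 2 — the signature of alpha emission.

alpha decay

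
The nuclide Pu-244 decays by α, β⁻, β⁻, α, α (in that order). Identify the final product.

Start: (A, Z) = (244, 94).
After α: (240, 92).
After β⁻: (240, 93).
After β⁻: (240, 94).
After α: (236, 92).
After α: (232, 90).
Z = 90 is thorium.

Th-232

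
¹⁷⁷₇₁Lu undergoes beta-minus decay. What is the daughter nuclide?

Hf-177

Beta-minus decay: mass number changes by +0, atomic number by +1.
A: 177 = 177; Z: 71 + 1 = 72.
Z = 72 is hafnium, so the daughter is ¹⁷⁷₇₂Hf.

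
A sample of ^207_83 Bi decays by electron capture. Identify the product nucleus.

Pb-207

Electron capture: mass number changes by +0, atomic number by -1.
A: 207 = 207; Z: 83 − 1 = 82.
Z = 82 is lead, so the daughter is ^207_82 Pb.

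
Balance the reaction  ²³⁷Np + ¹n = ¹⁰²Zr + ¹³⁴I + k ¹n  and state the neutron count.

2

Conserve mass number: 238 = 102 + 134 + k, so k = 238 − 236 = 2.
Check atomic number: 93 = 40 + 53 + 0 = 93. ✓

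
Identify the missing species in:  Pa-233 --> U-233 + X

Conserve mass number: 233 = 233 + A, so A = 0.
Conserve atomic number: 91 = 92 + Z, so Z = -1.
A = 0 and Z = -1 is e⁻ — a beta-minus particle.

beta-minus particle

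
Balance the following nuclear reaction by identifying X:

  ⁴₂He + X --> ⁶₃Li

deuteron

Conserve mass number: 4 + A = 6, so A = 2.
Conserve atomic number: 2 + Z = 3, so Z = 1.
A = 2 and Z = 1 is ²₁H — a deuteron.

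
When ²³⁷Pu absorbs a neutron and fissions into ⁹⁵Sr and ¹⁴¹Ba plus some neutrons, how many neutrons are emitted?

2

Conserve mass number: 238 = 95 + 141 + k, so k = 238 − 236 = 2.
Check atomic number: 94 = 38 + 56 + 0 = 94. ✓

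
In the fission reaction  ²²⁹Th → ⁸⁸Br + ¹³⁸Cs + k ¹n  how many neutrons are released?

3

Conserve mass number: 229 = 88 + 138 + k, so k = 229 − 226 = 3.
Check atomic number: 90 = 35 + 55 + 0 = 90. ✓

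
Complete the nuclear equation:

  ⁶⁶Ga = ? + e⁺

Conserve mass number: 66 = A + 0, so A = 66.
Conserve atomic number: 31 = Z + 1, so Z = 30.
Z = 30 is zinc, so the species is ⁶⁶Zn.

Zn-66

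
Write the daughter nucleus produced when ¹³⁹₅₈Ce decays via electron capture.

La-139

Electron capture: mass number changes by +0, atomic number by -1.
A: 139 = 139; Z: 58 − 1 = 57.
Z = 57 is lanthanum, so the daughter is ¹³⁹₅₇La.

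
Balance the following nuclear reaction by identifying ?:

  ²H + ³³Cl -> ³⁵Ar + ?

gamma ray

Conserve mass number: 2 + 33 = 35 + A, so A = 0.
Conserve atomic number: 1 + 17 = 18 + Z, so Z = 0.
A = 0 and Z = 0 is γ — a gamma ray.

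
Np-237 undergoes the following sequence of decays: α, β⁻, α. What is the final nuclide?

Th-229

Start: (A, Z) = (237, 93).
After α: (233, 91).
After β⁻: (233, 92).
After α: (229, 90).
Z = 90 is thorium.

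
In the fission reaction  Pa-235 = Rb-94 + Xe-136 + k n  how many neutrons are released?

5

Conserve mass number: 235 = 94 + 136 + k, so k = 235 − 230 = 5.
Check atomic number: 91 = 37 + 54 + 0 = 91. ✓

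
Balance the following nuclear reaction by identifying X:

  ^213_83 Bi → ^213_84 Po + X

Conserve mass number: 213 = 213 + A, so A = 0.
Conserve atomic number: 83 = 84 + Z, so Z = -1.
A = 0 and Z = -1 is ^0_-1 e — a beta-minus particle.

beta-minus particle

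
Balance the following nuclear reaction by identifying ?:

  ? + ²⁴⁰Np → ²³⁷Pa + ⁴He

Conserve mass number: A + 240 = 237 + 4, so A = 1.
Conserve atomic number: Z + 93 = 91 + 2, so Z = 0.
A = 1 and Z = 0 is ¹n — a neutron.

neutron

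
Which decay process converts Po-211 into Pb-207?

alpha decay

ΔA = 207 − 211 = -4; ΔZ = 82 − 84 = -2.
A drops by 4 and Z drops by 2 — the signature of alpha emission.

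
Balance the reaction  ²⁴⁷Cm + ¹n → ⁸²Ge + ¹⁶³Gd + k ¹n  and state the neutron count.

3

Conserve mass number: 248 = 82 + 163 + k, so k = 248 − 245 = 3.
Check atomic number: 96 = 32 + 64 + 0 = 96. ✓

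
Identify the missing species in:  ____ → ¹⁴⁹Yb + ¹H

Lu-150

Conserve mass number: A = 149 + 1, so A = 150.
Conserve atomic number: Z = 70 + 1, so Z = 71.
Z = 71 is lutetium, so the species is ¹⁵⁰Lu.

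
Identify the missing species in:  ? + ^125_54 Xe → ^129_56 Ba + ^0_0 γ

alpha particle

Conserve mass number: A + 125 = 129 + 0, so A = 4.
Conserve atomic number: Z + 54 = 56 + 0, so Z = 2.
A = 4 and Z = 2 is ^4_2 He — an alpha particle.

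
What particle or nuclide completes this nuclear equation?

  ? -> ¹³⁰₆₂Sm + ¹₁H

Conserve mass number: A = 130 + 1, so A = 131.
Conserve atomic number: Z = 62 + 1, so Z = 63.
Z = 63 is europium, so the species is ¹³¹₆₃Eu.

Eu-131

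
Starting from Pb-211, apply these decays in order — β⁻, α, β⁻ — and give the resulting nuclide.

Pb-207

Start: (A, Z) = (211, 82).
After β⁻: (211, 83).
After α: (207, 81).
After β⁻: (207, 82).
Z = 82 is lead.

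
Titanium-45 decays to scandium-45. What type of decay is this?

ΔA = 45 − 45 = 0; ΔZ = 21 − 22 = -1.
A is unchanged and Z drops by 1 — a proton has become a neutron (β⁺ emission or electron capture).

beta-plus decay or electron capture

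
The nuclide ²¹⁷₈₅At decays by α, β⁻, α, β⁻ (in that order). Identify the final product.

Bi-209

Start: (A, Z) = (217, 85).
After α: (213, 83).
After β⁻: (213, 84).
After α: (209, 82).
After β⁻: (209, 83).
Z = 83 is bismuth.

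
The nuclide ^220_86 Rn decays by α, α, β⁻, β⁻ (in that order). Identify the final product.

Start: (A, Z) = (220, 86).
After α: (216, 84).
After α: (212, 82).
After β⁻: (212, 83).
After β⁻: (212, 84).
Z = 84 is polonium.

Po-212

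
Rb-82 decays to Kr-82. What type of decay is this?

beta-plus decay or electron capture

ΔA = 82 − 82 = 0; ΔZ = 36 − 37 = -1.
A is unchanged and Z drops by 1 — a proton has become a neutron (β⁺ emission or electron capture).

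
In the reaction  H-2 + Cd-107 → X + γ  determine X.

Conserve mass number: 2 + 107 = A + 0, so A = 109.
Conserve atomic number: 1 + 48 = Z + 0, so Z = 49.
Z = 49 is indium, so the species is In-109.

In-109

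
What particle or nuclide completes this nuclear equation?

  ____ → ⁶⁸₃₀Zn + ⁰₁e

Ga-68

Conserve mass number: A = 68 + 0, so A = 68.
Conserve atomic number: Z = 30 + 1, so Z = 31.
Z = 31 is gallium, so the species is ⁶⁸₃₁Ga.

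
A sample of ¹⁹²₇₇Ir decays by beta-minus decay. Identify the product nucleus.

Pt-192

Beta-minus decay: mass number changes by +0, atomic number by +1.
A: 192 = 192; Z: 77 + 1 = 78.
Z = 78 is platinum, so the daughter is ¹⁹²₇₈Pt.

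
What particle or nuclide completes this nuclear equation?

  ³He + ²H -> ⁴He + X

Conserve mass number: 3 + 2 = 4 + A, so A = 1.
Conserve atomic number: 2 + 1 = 2 + Z, so Z = 1.
A = 1 and Z = 1 is ¹H — a proton.

proton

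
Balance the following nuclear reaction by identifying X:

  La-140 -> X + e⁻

Ce-140

Conserve mass number: 140 = A + 0, so A = 140.
Conserve atomic number: 57 = Z − 1, so Z = 58.
Z = 58 is cerium, so the species is Ce-140.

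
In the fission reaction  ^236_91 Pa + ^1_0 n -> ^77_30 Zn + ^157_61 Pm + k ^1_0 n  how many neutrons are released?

Conserve mass number: 237 = 77 + 157 + k, so k = 237 − 234 = 3.
Check atomic number: 91 = 30 + 61 + 0 = 91. ✓

3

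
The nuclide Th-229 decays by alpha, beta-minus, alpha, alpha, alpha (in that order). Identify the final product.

Start: (A, Z) = (229, 90).
After α: (225, 88).
After β⁻: (225, 89).
After α: (221, 87).
After α: (217, 85).
After α: (213, 83).
Z = 83 is bismuth.

Bi-213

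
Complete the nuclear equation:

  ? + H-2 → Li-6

Conserve mass number: A + 2 = 6, so A = 4.
Conserve atomic number: Z + 1 = 3, so Z = 2.
A = 4 and Z = 2 is He-4 — an alpha particle.

alpha particle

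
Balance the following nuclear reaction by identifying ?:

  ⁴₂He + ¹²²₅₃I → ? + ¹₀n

Conserve mass number: 4 + 122 = A + 1, so A = 125.
Conserve atomic number: 2 + 53 = Z + 0, so Z = 55.
Z = 55 is caesium, so the species is ¹²⁵₅₅Cs.

Cs-125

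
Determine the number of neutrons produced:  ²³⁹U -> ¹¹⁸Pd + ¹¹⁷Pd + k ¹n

Conserve mass number: 239 = 118 + 117 + k, so k = 239 − 235 = 4.
Check atomic number: 92 = 46 + 46 + 0 = 92. ✓

4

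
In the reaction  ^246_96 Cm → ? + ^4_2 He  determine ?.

Pu-242

Conserve mass number: 246 = A + 4, so A = 242.
Conserve atomic number: 96 = Z + 2, so Z = 94.
Z = 94 is plutonium, so the species is ^242_94 Pu.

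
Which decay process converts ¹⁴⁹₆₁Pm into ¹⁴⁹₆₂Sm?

ΔA = 149 − 149 = 0; ΔZ = 62 − 61 = +1.
A is unchanged and Z rises by 1 — a neutron has become a proton (β⁻ decay).

beta-minus decay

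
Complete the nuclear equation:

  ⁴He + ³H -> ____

Conserve mass number: 4 + 3 = A, so A = 7.
Conserve atomic number: 2 + 1 = Z, so Z = 3.
Z = 3 is lithium, so the species is ⁷Li.

Li-7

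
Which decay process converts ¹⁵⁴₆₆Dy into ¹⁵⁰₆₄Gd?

alpha decay

ΔA = 150 − 154 = -4; ΔZ = 64 − 66 = -2.
A drops by 4 and Z drops by 2 — the signature of alpha emission.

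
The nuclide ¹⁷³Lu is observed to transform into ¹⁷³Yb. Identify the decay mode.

beta-plus decay or electron capture

ΔA = 173 − 173 = 0; ΔZ = 70 − 71 = -1.
A is unchanged and Z drops by 1 — a proton has become a neutron (β⁺ emission or electron capture).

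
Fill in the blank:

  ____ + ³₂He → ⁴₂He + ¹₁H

deuteron

Conserve mass number: A + 3 = 4 + 1, so A = 2.
Conserve atomic number: Z + 2 = 2 + 1, so Z = 1.
A = 2 and Z = 1 is ²₁H — a deuteron.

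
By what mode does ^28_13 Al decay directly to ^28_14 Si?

beta-minus decay

ΔA = 28 − 28 = 0; ΔZ = 14 − 13 = +1.
A is unchanged and Z rises by 1 — a neutron has become a proton (β⁻ decay).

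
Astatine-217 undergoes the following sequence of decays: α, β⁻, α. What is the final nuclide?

Start: (A, Z) = (217, 85).
After α: (213, 83).
After β⁻: (213, 84).
After α: (209, 82).
Z = 82 is lead.

Pb-209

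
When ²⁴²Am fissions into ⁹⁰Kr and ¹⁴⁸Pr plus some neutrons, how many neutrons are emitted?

Conserve mass number: 242 = 90 + 148 + k, so k = 242 − 238 = 4.
Check atomic number: 95 = 36 + 59 + 0 = 95. ✓

4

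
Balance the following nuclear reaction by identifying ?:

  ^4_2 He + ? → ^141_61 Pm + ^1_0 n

Pr-138

Conserve mass number: 4 + A = 141 + 1, so A = 138.
Conserve atomic number: 2 + Z = 61 + 0, so Z = 59.
Z = 59 is praseodymium, so the species is ^138_59 Pr.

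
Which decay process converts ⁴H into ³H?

neutron emission

ΔA = 3 − 4 = -1; ΔZ = 1 − 1 = +0.
A drops by 1 with Z unchanged — a neutron was emitted.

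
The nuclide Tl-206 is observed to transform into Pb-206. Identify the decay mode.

beta-minus decay

ΔA = 206 − 206 = 0; ΔZ = 82 − 81 = +1.
A is unchanged and Z rises by 1 — a neutron has become a proton (β⁻ decay).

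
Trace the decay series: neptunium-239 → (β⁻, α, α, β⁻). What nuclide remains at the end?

Start: (A, Z) = (239, 93).
After β⁻: (239, 94).
After α: (235, 92).
After α: (231, 90).
After β⁻: (231, 91).
Z = 91 is protactinium.

Pa-231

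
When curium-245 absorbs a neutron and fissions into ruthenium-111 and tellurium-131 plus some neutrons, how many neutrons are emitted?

Conserve mass number: 246 = 111 + 131 + k, so k = 246 − 242 = 4.
Check atomic number: 96 = 44 + 52 + 0 = 96. ✓

4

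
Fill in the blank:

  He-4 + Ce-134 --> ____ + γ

Conserve mass number: 4 + 134 = A + 0, so A = 138.
Conserve atomic number: 2 + 58 = Z + 0, so Z = 60.
Z = 60 is neodymium, so the species is Nd-138.

Nd-138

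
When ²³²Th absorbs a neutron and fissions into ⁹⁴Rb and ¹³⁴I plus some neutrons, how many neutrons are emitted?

Conserve mass number: 233 = 94 + 134 + k, so k = 233 − 228 = 5.
Check atomic number: 90 = 37 + 53 + 0 = 90. ✓

5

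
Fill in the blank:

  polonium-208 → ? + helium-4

Conserve mass number: 208 = A + 4, so A = 204.
Conserve atomic number: 84 = Z + 2, so Z = 82.
Z = 82 is lead, so the species is lead-204.

Pb-204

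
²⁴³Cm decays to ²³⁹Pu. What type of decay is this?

ΔA = 239 − 243 = -4; ΔZ = 94 − 96 = -2.
A drops by 4 and Z drops by 2 — the signature of alpha emission.

alpha decay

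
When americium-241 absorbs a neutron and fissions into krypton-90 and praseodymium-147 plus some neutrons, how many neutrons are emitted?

Conserve mass number: 242 = 90 + 147 + k, so k = 242 − 237 = 5.
Check atomic number: 95 = 36 + 59 + 0 = 95. ✓

5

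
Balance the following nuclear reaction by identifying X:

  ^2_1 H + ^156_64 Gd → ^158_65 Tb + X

Conserve mass number: 2 + 156 = 158 + A, so A = 0.
Conserve atomic number: 1 + 64 = 65 + Z, so Z = 0.
A = 0 and Z = 0 is ^0_0 γ — a gamma ray.

gamma ray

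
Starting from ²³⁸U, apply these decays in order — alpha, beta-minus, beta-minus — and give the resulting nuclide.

U-234

Start: (A, Z) = (238, 92).
After α: (234, 90).
After β⁻: (234, 91).
After β⁻: (234, 92).
Z = 92 is uranium.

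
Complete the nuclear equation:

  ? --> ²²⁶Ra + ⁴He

Th-230

Conserve mass number: A = 226 + 4, so A = 230.
Conserve atomic number: Z = 88 + 2, so Z = 90.
Z = 90 is thorium, so the species is ²³⁰Th.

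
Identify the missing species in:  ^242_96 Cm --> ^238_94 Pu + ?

Conserve mass number: 242 = 238 + A, so A = 4.
Conserve atomic number: 96 = 94 + Z, so Z = 2.
A = 4 and Z = 2 is ^4_2 He — an alpha particle.

alpha particle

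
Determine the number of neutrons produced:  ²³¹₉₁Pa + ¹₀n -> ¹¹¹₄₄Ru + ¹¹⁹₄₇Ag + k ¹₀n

2

Conserve mass number: 232 = 111 + 119 + k, so k = 232 − 230 = 2.
Check atomic number: 91 = 44 + 47 + 0 = 91. ✓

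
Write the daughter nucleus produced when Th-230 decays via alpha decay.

Alpha decay: mass number changes by -4, atomic number by -2.
A: 230 − 4 = 226; Z: 90 − 2 = 88.
Z = 88 is radium, so the daughter is Ra-226.

Ra-226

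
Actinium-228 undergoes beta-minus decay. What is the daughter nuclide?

Th-228

Beta-minus decay: mass number changes by +0, atomic number by +1.
A: 228 = 228; Z: 89 + 1 = 90.
Z = 90 is thorium, so the daughter is thorium-228.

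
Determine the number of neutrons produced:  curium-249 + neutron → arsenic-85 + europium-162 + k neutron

Conserve mass number: 250 = 85 + 162 + k, so k = 250 − 247 = 3.
Check atomic number: 96 = 33 + 63 + 0 = 96. ✓

3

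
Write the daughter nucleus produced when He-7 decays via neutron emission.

Neutron emission: mass number changes by -1, atomic number by +0.
A: 7 − 1 = 6; Z: 2 = 2.
Z = 2 is helium, so the daughter is He-6.

He-6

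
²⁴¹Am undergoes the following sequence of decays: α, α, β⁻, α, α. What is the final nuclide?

Ra-225

Start: (A, Z) = (241, 95).
After α: (237, 93).
After α: (233, 91).
After β⁻: (233, 92).
After α: (229, 90).
After α: (225, 88).
Z = 88 is radium.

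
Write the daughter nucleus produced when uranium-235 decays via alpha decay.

Th-231

Alpha decay: mass number changes by -4, atomic number by -2.
A: 235 − 4 = 231; Z: 92 − 2 = 90.
Z = 90 is thorium, so the daughter is thorium-231.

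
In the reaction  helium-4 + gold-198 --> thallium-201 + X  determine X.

neutron

Conserve mass number: 4 + 198 = 201 + A, so A = 1.
Conserve atomic number: 2 + 79 = 81 + Z, so Z = 0.
A = 1 and Z = 0 is neutron — a neutron.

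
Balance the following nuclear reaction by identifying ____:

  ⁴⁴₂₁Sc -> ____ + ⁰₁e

Ca-44

Conserve mass number: 44 = A + 0, so A = 44.
Conserve atomic number: 21 = Z + 1, so Z = 20.
Z = 20 is calcium, so the species is ⁴⁴₂₀Ca.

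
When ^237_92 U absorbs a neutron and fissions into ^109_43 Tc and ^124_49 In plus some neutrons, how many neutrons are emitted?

Conserve mass number: 238 = 109 + 124 + k, so k = 238 − 233 = 5.
Check atomic number: 92 = 43 + 49 + 0 = 92. ✓

5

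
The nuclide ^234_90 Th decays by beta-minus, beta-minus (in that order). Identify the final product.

Start: (A, Z) = (234, 90).
After β⁻: (234, 91).
After β⁻: (234, 92).
Z = 92 is uranium.

U-234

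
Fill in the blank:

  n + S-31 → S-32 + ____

gamma ray

Conserve mass number: 1 + 31 = 32 + A, so A = 0.
Conserve atomic number: 0 + 16 = 16 + Z, so Z = 0.
A = 0 and Z = 0 is γ — a gamma ray.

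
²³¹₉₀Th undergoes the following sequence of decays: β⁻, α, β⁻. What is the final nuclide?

Start: (A, Z) = (231, 90).
After β⁻: (231, 91).
After α: (227, 89).
After β⁻: (227, 90).
Z = 90 is thorium.

Th-227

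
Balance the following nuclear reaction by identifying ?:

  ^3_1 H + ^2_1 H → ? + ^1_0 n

He-4

Conserve mass number: 3 + 2 = A + 1, so A = 4.
Conserve atomic number: 1 + 1 = Z + 0, so Z = 2.
A = 4 and Z = 2 is ^4_2 He — an alpha particle.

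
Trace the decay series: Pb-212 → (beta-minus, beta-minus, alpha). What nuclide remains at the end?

Pb-208

Start: (A, Z) = (212, 82).
After β⁻: (212, 83).
After β⁻: (212, 84).
After α: (208, 82).
Z = 82 is lead.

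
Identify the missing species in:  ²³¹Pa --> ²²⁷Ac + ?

alpha particle

Conserve mass number: 231 = 227 + A, so A = 4.
Conserve atomic number: 91 = 89 + Z, so Z = 2.
A = 4 and Z = 2 is ⁴He — an alpha particle.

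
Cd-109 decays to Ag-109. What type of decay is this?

beta-plus decay or electron capture

ΔA = 109 − 109 = 0; ΔZ = 47 − 48 = -1.
A is unchanged and Z drops by 1 — a proton has become a neutron (β⁺ emission or electron capture).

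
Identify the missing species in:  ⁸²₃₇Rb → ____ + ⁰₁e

Kr-82

Conserve mass number: 82 = A + 0, so A = 82.
Conserve atomic number: 37 = Z + 1, so Z = 36.
Z = 36 is krypton, so the species is ⁸²₃₆Kr.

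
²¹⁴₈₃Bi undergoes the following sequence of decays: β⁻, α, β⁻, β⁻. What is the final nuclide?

Start: (A, Z) = (214, 83).
After β⁻: (214, 84).
After α: (210, 82).
After β⁻: (210, 83).
After β⁻: (210, 84).
Z = 84 is polonium.

Po-210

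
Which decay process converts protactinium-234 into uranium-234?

beta-minus decay

ΔA = 234 − 234 = 0; ΔZ = 92 − 91 = +1.
A is unchanged and Z rises by 1 — a neutron has become a proton (β⁻ decay).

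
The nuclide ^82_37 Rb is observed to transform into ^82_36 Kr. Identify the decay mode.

ΔA = 82 − 82 = 0; ΔZ = 36 − 37 = -1.
A is unchanged and Z drops by 1 — a proton has become a neutron (β⁺ emission or electron capture).

beta-plus decay or electron capture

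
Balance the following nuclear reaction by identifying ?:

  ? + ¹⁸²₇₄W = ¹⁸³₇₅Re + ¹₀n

Conserve mass number: A + 182 = 183 + 1, so A = 2.
Conserve atomic number: Z + 74 = 75 + 0, so Z = 1.
A = 2 and Z = 1 is ²₁H — a deuteron.

deuteron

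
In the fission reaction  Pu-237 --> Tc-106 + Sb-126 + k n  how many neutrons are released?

5

Conserve mass number: 237 = 106 + 126 + k, so k = 237 − 232 = 5.
Check atomic number: 94 = 43 + 51 + 0 = 94. ✓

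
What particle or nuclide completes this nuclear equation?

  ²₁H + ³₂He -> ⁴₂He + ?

Conserve mass number: 2 + 3 = 4 + A, so A = 1.
Conserve atomic number: 1 + 2 = 2 + Z, so Z = 1.
A = 1 and Z = 1 is ¹₁H — a proton.

proton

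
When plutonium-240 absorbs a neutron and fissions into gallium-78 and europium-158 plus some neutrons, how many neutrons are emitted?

Conserve mass number: 241 = 78 + 158 + k, so k = 241 − 236 = 5.
Check atomic number: 94 = 31 + 63 + 0 = 94. ✓

5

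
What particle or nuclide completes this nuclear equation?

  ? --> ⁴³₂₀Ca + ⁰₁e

Conserve mass number: A = 43 + 0, so A = 43.
Conserve atomic number: Z = 20 + 1, so Z = 21.
Z = 21 is scandium, so the species is ⁴³₂₁Sc.

Sc-43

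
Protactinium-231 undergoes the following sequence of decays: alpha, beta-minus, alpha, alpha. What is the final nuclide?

Rn-219

Start: (A, Z) = (231, 91).
After α: (227, 89).
After β⁻: (227, 90).
After α: (223, 88).
After α: (219, 86).
Z = 86 is radon.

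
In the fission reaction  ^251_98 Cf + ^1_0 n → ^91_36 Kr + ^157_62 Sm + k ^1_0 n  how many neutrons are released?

Conserve mass number: 252 = 91 + 157 + k, so k = 252 − 248 = 4.
Check atomic number: 98 = 36 + 62 + 0 = 98. ✓

4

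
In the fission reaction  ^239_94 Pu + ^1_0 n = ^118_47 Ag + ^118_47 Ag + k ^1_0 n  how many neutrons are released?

4

Conserve mass number: 240 = 118 + 118 + k, so k = 240 − 236 = 4.
Check atomic number: 94 = 47 + 47 + 0 = 94. ✓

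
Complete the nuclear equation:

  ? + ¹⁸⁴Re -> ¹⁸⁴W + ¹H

Conserve mass number: A + 184 = 184 + 1, so A = 1.
Conserve atomic number: Z + 75 = 74 + 1, so Z = 0.
A = 1 and Z = 0 is ¹n — a neutron.

neutron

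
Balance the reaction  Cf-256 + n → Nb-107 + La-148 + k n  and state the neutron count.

2

Conserve mass number: 257 = 107 + 148 + k, so k = 257 − 255 = 2.
Check atomic number: 98 = 41 + 57 + 0 = 98. ✓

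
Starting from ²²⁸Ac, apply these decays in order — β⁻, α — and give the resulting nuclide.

Start: (A, Z) = (228, 89).
After β⁻: (228, 90).
After α: (224, 88).
Z = 88 is radium.

Ra-224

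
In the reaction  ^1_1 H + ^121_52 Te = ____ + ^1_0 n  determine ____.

Conserve mass number: 1 + 121 = A + 1, so A = 121.
Conserve atomic number: 1 + 52 = Z + 0, so Z = 53.
Z = 53 is iodine, so the species is ^121_53 I.

I-121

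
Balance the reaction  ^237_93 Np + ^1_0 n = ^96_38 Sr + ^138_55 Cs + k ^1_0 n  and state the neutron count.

4

Conserve mass number: 238 = 96 + 138 + k, so k = 238 − 234 = 4.
Check atomic number: 93 = 38 + 55 + 0 = 93. ✓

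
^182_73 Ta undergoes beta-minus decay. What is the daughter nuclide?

W-182

Beta-minus decay: mass number changes by +0, atomic number by +1.
A: 182 = 182; Z: 73 + 1 = 74.
Z = 74 is tungsten, so the daughter is ^182_74 W.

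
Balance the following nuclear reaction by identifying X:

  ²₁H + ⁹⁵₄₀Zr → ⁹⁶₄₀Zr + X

proton

Conserve mass number: 2 + 95 = 96 + A, so A = 1.
Conserve atomic number: 1 + 40 = 40 + Z, so Z = 1.
A = 1 and Z = 1 is ¹₁H — a proton.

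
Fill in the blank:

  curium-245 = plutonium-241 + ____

Conserve mass number: 245 = 241 + A, so A = 4.
Conserve atomic number: 96 = 94 + Z, so Z = 2.
A = 4 and Z = 2 is helium-4 — an alpha particle.

alpha particle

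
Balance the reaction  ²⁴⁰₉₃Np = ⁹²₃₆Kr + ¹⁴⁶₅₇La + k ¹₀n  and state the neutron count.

Conserve mass number: 240 = 92 + 146 + k, so k = 240 − 238 = 2.
Check atomic number: 93 = 36 + 57 + 0 = 93. ✓

2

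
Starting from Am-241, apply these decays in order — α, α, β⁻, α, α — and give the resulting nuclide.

Start: (A, Z) = (241, 95).
After α: (237, 93).
After α: (233, 91).
After β⁻: (233, 92).
After α: (229, 90).
After α: (225, 88).
Z = 88 is radium.

Ra-225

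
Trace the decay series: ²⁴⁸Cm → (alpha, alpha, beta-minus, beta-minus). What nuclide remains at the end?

Pu-240

Start: (A, Z) = (248, 96).
After α: (244, 94).
After α: (240, 92).
After β⁻: (240, 93).
After β⁻: (240, 94).
Z = 94 is plutonium.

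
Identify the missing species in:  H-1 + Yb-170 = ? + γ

Lu-171

Conserve mass number: 1 + 170 = A + 0, so A = 171.
Conserve atomic number: 1 + 70 = Z + 0, so Z = 71.
Z = 71 is lutetium, so the species is Lu-171.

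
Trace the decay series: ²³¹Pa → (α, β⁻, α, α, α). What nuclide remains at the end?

Po-215

Start: (A, Z) = (231, 91).
After α: (227, 89).
After β⁻: (227, 90).
After α: (223, 88).
After α: (219, 86).
After α: (215, 84).
Z = 84 is polonium.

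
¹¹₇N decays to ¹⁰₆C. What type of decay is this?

ΔA = 10 − 11 = -1; ΔZ = 6 − 7 = -1.
A drops by 1 and Z drops by 1 — a proton was emitted.

proton emission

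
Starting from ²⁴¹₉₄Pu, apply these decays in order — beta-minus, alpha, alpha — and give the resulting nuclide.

Start: (A, Z) = (241, 94).
After β⁻: (241, 95).
After α: (237, 93).
After α: (233, 91).
Z = 91 is protactinium.

Pa-233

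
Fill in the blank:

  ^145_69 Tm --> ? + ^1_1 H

Er-144

Conserve mass number: 145 = A + 1, so A = 144.
Conserve atomic number: 69 = Z + 1, so Z = 68.
Z = 68 is erbium, so the species is ^144_68 Er.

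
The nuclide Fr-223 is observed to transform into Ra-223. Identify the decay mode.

ΔA = 223 − 223 = 0; ΔZ = 88 − 87 = +1.
A is unchanged and Z rises by 1 — a neutron has become a proton (β⁻ decay).

beta-minus decay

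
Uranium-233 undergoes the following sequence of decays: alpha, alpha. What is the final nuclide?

Ra-225

Start: (A, Z) = (233, 92).
After α: (229, 90).
After α: (225, 88).
Z = 88 is radium.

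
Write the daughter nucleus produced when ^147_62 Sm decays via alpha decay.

Alpha decay: mass number changes by -4, atomic number by -2.
A: 147 − 4 = 143; Z: 62 − 2 = 60.
Z = 60 is neodymium, so the daughter is ^143_60 Nd.

Nd-143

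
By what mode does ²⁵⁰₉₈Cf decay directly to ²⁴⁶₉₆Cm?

ΔA = 246 − 250 = -4; ΔZ = 96 − 98 = -2.
A drops by 4 and Z drops by 2 — the signature of alpha emission.

alpha decay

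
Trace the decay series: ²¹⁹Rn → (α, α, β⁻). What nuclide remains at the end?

Bi-211

Start: (A, Z) = (219, 86).
After α: (215, 84).
After α: (211, 82).
After β⁻: (211, 83).
Z = 83 is bismuth.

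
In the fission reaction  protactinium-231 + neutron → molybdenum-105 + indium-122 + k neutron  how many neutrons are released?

5

Conserve mass number: 232 = 105 + 122 + k, so k = 232 − 227 = 5.
Check atomic number: 91 = 42 + 49 + 0 = 91. ✓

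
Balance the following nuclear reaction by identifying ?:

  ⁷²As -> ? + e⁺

Conserve mass number: 72 = A + 0, so A = 72.
Conserve atomic number: 33 = Z + 1, so Z = 32.
Z = 32 is germanium, so the species is ⁷²Ge.

Ge-72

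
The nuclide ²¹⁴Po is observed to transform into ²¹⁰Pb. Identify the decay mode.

alpha decay

ΔA = 210 − 214 = -4; ΔZ = 82 − 84 = -2.
A drops by 4 and Z drops by 2 — the signature of alpha emission.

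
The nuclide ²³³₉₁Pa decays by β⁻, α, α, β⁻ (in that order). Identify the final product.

Start: (A, Z) = (233, 91).
After β⁻: (233, 92).
After α: (229, 90).
After α: (225, 88).
After β⁻: (225, 89).
Z = 89 is actinium.

Ac-225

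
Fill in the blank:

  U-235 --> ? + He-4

Th-231

Conserve mass number: 235 = A + 4, so A = 231.
Conserve atomic number: 92 = Z + 2, so Z = 90.
Z = 90 is thorium, so the species is Th-231.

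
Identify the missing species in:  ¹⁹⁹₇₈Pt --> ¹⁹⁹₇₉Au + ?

Conserve mass number: 199 = 199 + A, so A = 0.
Conserve atomic number: 78 = 79 + Z, so Z = -1.
A = 0 and Z = -1 is ⁰₋₁e — a beta-minus particle.

beta-minus particle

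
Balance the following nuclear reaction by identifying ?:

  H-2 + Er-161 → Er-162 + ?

proton

Conserve mass number: 2 + 161 = 162 + A, so A = 1.
Conserve atomic number: 1 + 68 = 68 + Z, so Z = 1.
A = 1 and Z = 1 is H-1 — a proton.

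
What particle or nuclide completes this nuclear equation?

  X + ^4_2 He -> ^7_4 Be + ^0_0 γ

Conserve mass number: A + 4 = 7 + 0, so A = 3.
Conserve atomic number: Z + 2 = 4 + 0, so Z = 2.
Z = 2 is helium, so the species is ^3_2 He.

He-3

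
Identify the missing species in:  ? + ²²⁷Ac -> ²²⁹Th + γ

deuteron

Conserve mass number: A + 227 = 229 + 0, so A = 2.
Conserve atomic number: Z + 89 = 90 + 0, so Z = 1.
A = 2 and Z = 1 is ²H — a deuteron.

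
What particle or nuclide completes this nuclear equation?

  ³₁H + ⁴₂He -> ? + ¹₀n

Li-6

Conserve mass number: 3 + 4 = A + 1, so A = 6.
Conserve atomic number: 1 + 2 = Z + 0, so Z = 3.
Z = 3 is lithium, so the species is ⁶₃Li.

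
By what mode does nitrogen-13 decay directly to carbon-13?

beta-plus decay or electron capture

ΔA = 13 − 13 = 0; ΔZ = 6 − 7 = -1.
A is unchanged and Z drops by 1 — a proton has become a neutron (β⁺ emission or electron capture).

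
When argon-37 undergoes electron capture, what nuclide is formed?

Electron capture: mass number changes by +0, atomic number by -1.
A: 37 = 37; Z: 18 − 1 = 17.
Z = 17 is chlorine, so the daughter is chlorine-37.

Cl-37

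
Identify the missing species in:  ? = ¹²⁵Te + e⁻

Sb-125

Conserve mass number: A = 125 + 0, so A = 125.
Conserve atomic number: Z = 52 − 1, so Z = 51.
Z = 51 is antimony, so the species is ¹²⁵Sb.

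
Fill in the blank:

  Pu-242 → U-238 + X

alpha particle

Conserve mass number: 242 = 238 + A, so A = 4.
Conserve atomic number: 94 = 92 + Z, so Z = 2.
A = 4 and Z = 2 is He-4 — an alpha particle.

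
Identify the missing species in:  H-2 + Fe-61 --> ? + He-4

Conserve mass number: 2 + 61 = A + 4, so A = 59.
Conserve atomic number: 1 + 26 = Z + 2, so Z = 25.
Z = 25 is manganese, so the species is Mn-59.

Mn-59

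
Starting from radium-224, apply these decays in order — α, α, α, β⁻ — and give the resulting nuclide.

Bi-212

Start: (A, Z) = (224, 88).
After α: (220, 86).
After α: (216, 84).
After α: (212, 82).
After β⁻: (212, 83).
Z = 83 is bismuth.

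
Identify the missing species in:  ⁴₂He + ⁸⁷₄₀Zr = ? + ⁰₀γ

Mo-91

Conserve mass number: 4 + 87 = A + 0, so A = 91.
Conserve atomic number: 2 + 40 = Z + 0, so Z = 42.
Z = 42 is molybdenum, so the species is ⁹¹₄₂Mo.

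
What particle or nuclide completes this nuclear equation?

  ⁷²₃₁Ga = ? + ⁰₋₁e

Conserve mass number: 72 = A + 0, so A = 72.
Conserve atomic number: 31 = Z − 1, so Z = 32.
Z = 32 is germanium, so the species is ⁷²₃₂Ge.

Ge-72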